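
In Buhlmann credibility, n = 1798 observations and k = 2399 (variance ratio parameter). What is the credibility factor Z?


Z = n / (n + k)
= 1798 / (1798 + 2399)
= 1798 / 4197
= 0.4284


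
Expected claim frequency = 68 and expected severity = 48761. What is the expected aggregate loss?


E[S] = E[N] * E[X]
= 68 * 48761
= 3.3157e+06


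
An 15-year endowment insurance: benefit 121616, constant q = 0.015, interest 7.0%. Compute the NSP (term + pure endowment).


Term component = 15260.8168
Pure endowment = 15_p_x * v^15 * benefit = 0.797156 * 0.362446 * 121616 = 35138.0379
NSP = 50398.8548


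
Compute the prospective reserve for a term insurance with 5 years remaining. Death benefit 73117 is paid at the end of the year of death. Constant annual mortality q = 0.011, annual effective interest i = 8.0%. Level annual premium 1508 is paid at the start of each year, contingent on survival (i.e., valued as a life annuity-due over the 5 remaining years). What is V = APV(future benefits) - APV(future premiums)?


v = 1/(1+i) = 0.925926
APV(future benefits) per unit = sum_{k=0}^{4} k_p_x * q * v^(k+1) = 0.043037
APV(future benefits) = 73117 * 0.043037 = 3146.7453
Life annuity-due factor ä_{x:5} = sum_{k=0}^{4} k_p_x * v^k = 4.225463
APV(future premiums) = 1508 * 4.225463 = 6371.9982
V = 3146.7453 - 6371.9982
= -3225.2529


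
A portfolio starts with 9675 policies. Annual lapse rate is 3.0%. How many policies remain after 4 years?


remaining = initial * (1 - lapse)^years
= 9675 * (1 - 0.03)^4
= 9675 * 0.885293
= 8565.2079


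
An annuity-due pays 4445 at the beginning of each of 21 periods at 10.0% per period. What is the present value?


PV_due = PMT * (1-(1+i)^(-n))/i * (1+i)
PV_immediate = 38443.4461
PV_due = 38443.4461 * 1.1
= 42287.7907


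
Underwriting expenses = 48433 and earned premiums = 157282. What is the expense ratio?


Expense ratio = expenses / premiums
= 48433 / 157282
= 0.3079


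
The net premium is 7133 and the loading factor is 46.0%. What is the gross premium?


Gross = net * (1 + loading)
= 7133 * (1 + 0.46)
= 7133 * 1.46
= 10414.18


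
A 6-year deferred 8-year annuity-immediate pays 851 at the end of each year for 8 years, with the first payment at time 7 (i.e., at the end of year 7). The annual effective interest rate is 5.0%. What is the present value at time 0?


PV at time 6 of the 8-year annuity-immediate:
a_n = 851 * (1-(1+0.05)^(-8))/0.05 = 5500.1941
Discount back 6 years to time 0:
PV = 5500.1941 * (1+0.05)^(-6)
= 5500.1941 * 0.746215
= 4104.3295


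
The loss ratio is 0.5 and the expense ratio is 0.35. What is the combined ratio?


Combined ratio = loss ratio + expense ratio
= 0.5 + 0.35
= 0.85


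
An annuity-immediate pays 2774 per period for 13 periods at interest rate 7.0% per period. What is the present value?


PV = PMT * (1 - (1+i)^(-n)) / i
= 2774 * (1 - (1+0.07)^(-13)) / 0.07
= 2774 * (1 - 0.414964) / 0.07
= 2774 * 8.357651
= 23184.1232


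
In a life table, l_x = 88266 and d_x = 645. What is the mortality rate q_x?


q_x = d_x / l_x
= 645 / 88266
= 0.0073


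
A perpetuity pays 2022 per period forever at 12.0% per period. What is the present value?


PV = PMT / i
= 2022 / 0.12
= 16850.0


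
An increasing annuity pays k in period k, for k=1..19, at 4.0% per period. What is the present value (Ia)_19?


(Ia)_n = sum_{k=1}^{n} k * v^k, v = 1/(1+i)
v = 0.961538
Sum computed term by term:
(Ia)_19 = 116.0273


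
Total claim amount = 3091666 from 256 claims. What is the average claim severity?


severity = total / number
= 3091666 / 256
= 12076.8203


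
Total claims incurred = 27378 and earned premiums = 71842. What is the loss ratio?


Loss ratio = claims / premiums
= 27378 / 71842
= 0.3811


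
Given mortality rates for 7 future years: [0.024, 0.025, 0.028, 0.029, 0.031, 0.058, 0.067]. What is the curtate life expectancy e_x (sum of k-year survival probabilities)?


e_x = sum_{k=1}^{n} k_p_x
k_p_x values:
  1_p_x = 0.976
  2_p_x = 0.9516
  3_p_x = 0.924955
  4_p_x = 0.898131
  5_p_x = 0.870289
  6_p_x = 0.819813
  7_p_x = 0.764885
e_x = 6.2057


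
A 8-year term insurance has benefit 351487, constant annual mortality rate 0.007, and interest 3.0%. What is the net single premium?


NSP = benefit * sum_{k=0}^{n-1} k_p_x * q * v^(k+1)
With constant q=0.007, v=0.970874
Sum = 0.048003
NSP = 351487 * 0.048003
= 16872.3973


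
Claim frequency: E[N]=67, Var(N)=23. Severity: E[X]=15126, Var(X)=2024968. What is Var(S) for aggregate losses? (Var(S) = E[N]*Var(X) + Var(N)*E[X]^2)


Var(S) = E[N]*Var(X) + Var(N)*E[X]^2
= 67*2024968 + 23*15126^2
= 135672856 + 5262305148
= 5.3980e+09


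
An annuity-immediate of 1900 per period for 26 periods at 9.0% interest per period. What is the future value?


FV = PMT * ((1+i)^n - 1) / i
= 1900 * ((1.09)^26 - 1) / 0.09
= 1900 * (9.399158 - 1) / 0.09
= 177315.5561


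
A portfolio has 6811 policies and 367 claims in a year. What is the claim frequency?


frequency = claims / policies
= 367 / 6811
= 0.0539


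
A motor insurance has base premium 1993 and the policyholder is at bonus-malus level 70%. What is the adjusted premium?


adjusted = base * BM_level / 100
= 1993 * 70 / 100
= 1993 * 0.7
= 1395.1


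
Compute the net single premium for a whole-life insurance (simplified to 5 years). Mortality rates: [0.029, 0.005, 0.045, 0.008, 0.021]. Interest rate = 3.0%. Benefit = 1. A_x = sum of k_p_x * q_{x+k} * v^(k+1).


v = 0.970874
Year 0: k_p_x=1.0, q=0.029, term=0.028155
Year 1: k_p_x=0.971, q=0.005, term=0.004576
Year 2: k_p_x=0.966145, q=0.045, term=0.039787
Year 3: k_p_x=0.922668, q=0.008, term=0.006558
Year 4: k_p_x=0.915287, q=0.021, term=0.01658
A_x = 0.0957


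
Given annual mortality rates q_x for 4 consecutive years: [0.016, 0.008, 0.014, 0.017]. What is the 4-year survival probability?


p_k = 1 - q_k for each year
Survival = product of (1 - q_k)
= 0.984 * 0.992 * 0.986 * 0.983
= 0.9461


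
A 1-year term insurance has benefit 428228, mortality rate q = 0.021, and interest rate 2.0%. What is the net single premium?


NSP = benefit * q * v
v = 1/(1+i) = 0.980392
NSP = 428228 * 0.021 * 0.980392
= 8816.4588


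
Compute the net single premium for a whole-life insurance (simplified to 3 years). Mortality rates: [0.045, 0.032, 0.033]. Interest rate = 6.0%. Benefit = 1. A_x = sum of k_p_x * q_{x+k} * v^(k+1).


v = 0.943396
Year 0: k_p_x=1.0, q=0.045, term=0.042453
Year 1: k_p_x=0.955, q=0.032, term=0.027198
Year 2: k_p_x=0.92444, q=0.033, term=0.025614
A_x = 0.0953


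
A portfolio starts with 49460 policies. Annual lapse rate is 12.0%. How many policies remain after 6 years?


remaining = initial * (1 - lapse)^years
= 49460 * (1 - 0.12)^6
= 49460 * 0.464404
= 22969.4261


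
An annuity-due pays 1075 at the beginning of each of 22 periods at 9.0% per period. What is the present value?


PV_due = PMT * (1-(1+i)^(-n))/i * (1+i)
PV_immediate = 10150.6074
PV_due = 10150.6074 * 1.09
= 11064.162


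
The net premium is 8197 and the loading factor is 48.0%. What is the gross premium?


Gross = net * (1 + loading)
= 8197 * (1 + 0.48)
= 8197 * 1.48
= 12131.56


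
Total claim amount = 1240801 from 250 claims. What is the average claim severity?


severity = total / number
= 1240801 / 250
= 4963.204


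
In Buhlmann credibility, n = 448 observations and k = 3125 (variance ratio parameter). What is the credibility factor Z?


Z = n / (n + k)
= 448 / (448 + 3125)
= 448 / 3573
= 0.1254


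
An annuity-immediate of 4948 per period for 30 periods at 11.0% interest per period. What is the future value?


FV = PMT * ((1+i)^n - 1) / i
= 4948 * ((1.11)^30 - 1) / 0.11
= 4948 * (22.892297 - 1) / 0.11
= 984755.304


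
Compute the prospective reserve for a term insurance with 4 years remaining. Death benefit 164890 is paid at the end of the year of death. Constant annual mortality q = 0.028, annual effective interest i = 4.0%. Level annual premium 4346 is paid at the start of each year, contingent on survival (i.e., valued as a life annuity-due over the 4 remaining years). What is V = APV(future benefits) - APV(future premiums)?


v = 1/(1+i) = 0.961538
APV(future benefits) per unit = sum_{k=0}^{3} k_p_x * q * v^(k+1) = 0.097583
APV(future benefits) = 164890 * 0.097583 = 16090.4695
Life annuity-due factor ä_{x:4} = sum_{k=0}^{3} k_p_x * v^k = 3.624513
APV(future premiums) = 4346 * 3.624513 = 15752.1351
V = 16090.4695 - 15752.1351
= 338.3344


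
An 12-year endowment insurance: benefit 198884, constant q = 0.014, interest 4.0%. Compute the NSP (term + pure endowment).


Term component = 24369.5243
Pure endowment = 12_p_x * v^12 * benefit = 0.844351 * 0.624597 * 198884 = 104887.2632
NSP = 129256.7876


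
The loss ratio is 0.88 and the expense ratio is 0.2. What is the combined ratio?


Combined ratio = loss ratio + expense ratio
= 0.88 + 0.2
= 1.08


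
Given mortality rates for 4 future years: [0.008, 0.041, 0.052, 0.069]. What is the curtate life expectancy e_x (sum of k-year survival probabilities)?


e_x = sum_{k=1}^{n} k_p_x
k_p_x values:
  1_p_x = 0.992
  2_p_x = 0.951328
  3_p_x = 0.901859
  4_p_x = 0.839631
e_x = 3.6848


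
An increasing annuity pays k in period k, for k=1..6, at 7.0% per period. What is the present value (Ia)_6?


(Ia)_n = sum_{k=1}^{n} k * v^k, v = 1/(1+i)
v = 0.934579
Sum computed term by term:
(Ia)_6 = 15.7449


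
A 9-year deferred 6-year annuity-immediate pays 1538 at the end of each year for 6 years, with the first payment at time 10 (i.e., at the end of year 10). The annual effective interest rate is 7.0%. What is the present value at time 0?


PV at time 9 of the 6-year annuity-immediate:
a_n = 1538 * (1-(1+0.07)^(-6))/0.07 = 7330.938
Discount back 9 years to time 0:
PV = 7330.938 * (1+0.07)^(-9)
= 7330.938 * 0.543934
= 3987.5445


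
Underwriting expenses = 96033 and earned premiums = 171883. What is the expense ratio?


Expense ratio = expenses / premiums
= 96033 / 171883
= 0.5587


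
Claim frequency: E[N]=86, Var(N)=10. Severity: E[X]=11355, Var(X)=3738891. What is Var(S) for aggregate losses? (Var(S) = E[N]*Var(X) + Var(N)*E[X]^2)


Var(S) = E[N]*Var(X) + Var(N)*E[X]^2
= 86*3738891 + 10*11355^2
= 321544626 + 1289360250
= 1.6109e+09


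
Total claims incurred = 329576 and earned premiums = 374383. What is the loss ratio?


Loss ratio = claims / premiums
= 329576 / 374383
= 0.8803


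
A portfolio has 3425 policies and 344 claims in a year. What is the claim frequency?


frequency = claims / policies
= 344 / 3425
= 0.1004


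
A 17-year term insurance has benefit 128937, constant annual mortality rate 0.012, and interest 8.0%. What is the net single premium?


NSP = benefit * sum_{k=0}^{n-1} k_p_x * q * v^(k+1)
With constant q=0.012, v=0.925926
Sum = 0.101723
NSP = 128937 * 0.101723
= 13115.88


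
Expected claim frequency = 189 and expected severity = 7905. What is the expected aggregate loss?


E[S] = E[N] * E[X]
= 189 * 7905
= 1.4940e+06


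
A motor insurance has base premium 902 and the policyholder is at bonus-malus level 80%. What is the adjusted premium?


adjusted = base * BM_level / 100
= 902 * 80 / 100
= 902 * 0.8
= 721.6


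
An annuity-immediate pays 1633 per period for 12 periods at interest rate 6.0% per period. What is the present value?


PV = PMT * (1 - (1+i)^(-n)) / i
= 1633 * (1 - (1+0.06)^(-12)) / 0.06
= 1633 * (1 - 0.496969) / 0.06
= 1633 * 8.383844
= 13690.8172


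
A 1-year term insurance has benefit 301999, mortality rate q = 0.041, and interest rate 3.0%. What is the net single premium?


NSP = benefit * q * v
v = 1/(1+i) = 0.970874
NSP = 301999 * 0.041 * 0.970874
= 12021.3194


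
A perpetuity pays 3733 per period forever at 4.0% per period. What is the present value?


PV = PMT / i
= 3733 / 0.04
= 93325.0


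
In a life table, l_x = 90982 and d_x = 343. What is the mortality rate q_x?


q_x = d_x / l_x
= 343 / 90982
= 0.0038


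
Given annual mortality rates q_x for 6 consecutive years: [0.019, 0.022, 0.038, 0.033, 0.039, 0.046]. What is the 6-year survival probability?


p_k = 1 - q_k for each year
Survival = product of (1 - q_k)
= 0.981 * 0.978 * 0.962 * 0.967 * 0.961 * 0.954
= 0.8182


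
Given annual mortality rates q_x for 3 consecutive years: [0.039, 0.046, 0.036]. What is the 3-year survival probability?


p_k = 1 - q_k for each year
Survival = product of (1 - q_k)
= 0.961 * 0.954 * 0.964
= 0.8838


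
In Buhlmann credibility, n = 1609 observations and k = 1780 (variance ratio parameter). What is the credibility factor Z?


Z = n / (n + k)
= 1609 / (1609 + 1780)
= 1609 / 3389
= 0.4748


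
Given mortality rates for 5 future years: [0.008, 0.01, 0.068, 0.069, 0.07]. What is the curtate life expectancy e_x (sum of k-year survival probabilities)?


e_x = sum_{k=1}^{n} k_p_x
k_p_x values:
  1_p_x = 0.992
  2_p_x = 0.98208
  3_p_x = 0.915299
  4_p_x = 0.852143
  5_p_x = 0.792493
e_x = 4.534


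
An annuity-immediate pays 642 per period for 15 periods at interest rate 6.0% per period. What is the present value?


PV = PMT * (1 - (1+i)^(-n)) / i
= 642 * (1 - (1+0.06)^(-15)) / 0.06
= 642 * (1 - 0.417265) / 0.06
= 642 * 9.712249
= 6235.2639


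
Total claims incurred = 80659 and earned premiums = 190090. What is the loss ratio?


Loss ratio = claims / premiums
= 80659 / 190090
= 0.4243


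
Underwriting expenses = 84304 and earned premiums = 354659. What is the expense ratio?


Expense ratio = expenses / premiums
= 84304 / 354659
= 0.2377


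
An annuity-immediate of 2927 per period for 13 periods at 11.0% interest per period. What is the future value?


FV = PMT * ((1+i)^n - 1) / i
= 2927 * ((1.11)^13 - 1) / 0.11
= 2927 * (3.88328 - 1) / 0.11
= 76721.464


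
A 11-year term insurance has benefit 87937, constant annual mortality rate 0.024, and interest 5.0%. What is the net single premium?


NSP = benefit * sum_{k=0}^{n-1} k_p_x * q * v^(k+1)
With constant q=0.024, v=0.952381
Sum = 0.179165
NSP = 87937 * 0.179165
= 15755.2241


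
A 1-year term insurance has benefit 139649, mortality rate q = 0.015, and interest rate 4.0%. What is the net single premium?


NSP = benefit * q * v
v = 1/(1+i) = 0.961538
NSP = 139649 * 0.015 * 0.961538
= 2014.1683


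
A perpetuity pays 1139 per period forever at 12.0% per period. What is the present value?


PV = PMT / i
= 1139 / 0.12
= 9491.6667


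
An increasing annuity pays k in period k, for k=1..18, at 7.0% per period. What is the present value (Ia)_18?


(Ia)_n = sum_{k=1}^{n} k * v^k, v = 1/(1+i)
v = 0.934579
Sum computed term by term:
(Ia)_18 = 77.681


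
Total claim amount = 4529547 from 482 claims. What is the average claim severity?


severity = total / number
= 4529547 / 482
= 9397.4004


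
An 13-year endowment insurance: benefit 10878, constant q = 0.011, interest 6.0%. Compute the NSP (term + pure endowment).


Term component = 1001.0044
Pure endowment = 13_p_x * v^13 * benefit = 0.866068 * 0.468839 * 10878 = 4416.9715
NSP = 5417.9759


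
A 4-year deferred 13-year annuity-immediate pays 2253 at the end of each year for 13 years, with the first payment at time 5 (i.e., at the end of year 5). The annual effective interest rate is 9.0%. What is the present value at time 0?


PV at time 4 of the 13-year annuity-immediate:
a_n = 2253 * (1-(1+0.09)^(-13))/0.09 = 16867.9945
Discount back 4 years to time 0:
PV = 16867.9945 * (1+0.09)^(-4)
= 16867.9945 * 0.708425
= 11949.7126


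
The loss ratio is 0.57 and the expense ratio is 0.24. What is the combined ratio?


Combined ratio = loss ratio + expense ratio
= 0.57 + 0.24
= 0.81


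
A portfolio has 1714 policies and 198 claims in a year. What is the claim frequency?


frequency = claims / policies
= 198 / 1714
= 0.1155


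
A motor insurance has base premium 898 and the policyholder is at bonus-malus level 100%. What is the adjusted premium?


adjusted = base * BM_level / 100
= 898 * 100 / 100
= 898 * 1.0
= 898.0


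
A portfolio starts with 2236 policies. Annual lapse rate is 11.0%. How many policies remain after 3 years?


remaining = initial * (1 - lapse)^years
= 2236 * (1 - 0.11)^3
= 2236 * 0.704969
= 1576.3107


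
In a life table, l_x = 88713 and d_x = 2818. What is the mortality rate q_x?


q_x = d_x / l_x
= 2818 / 88713
= 0.0318


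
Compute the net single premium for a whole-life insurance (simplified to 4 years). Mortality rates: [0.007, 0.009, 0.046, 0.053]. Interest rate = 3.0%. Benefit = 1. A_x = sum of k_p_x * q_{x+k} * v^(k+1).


v = 0.970874
Year 0: k_p_x=1.0, q=0.007, term=0.006796
Year 1: k_p_x=0.993, q=0.009, term=0.008424
Year 2: k_p_x=0.984063, q=0.046, term=0.041426
Year 3: k_p_x=0.938796, q=0.053, term=0.044208
A_x = 0.1009


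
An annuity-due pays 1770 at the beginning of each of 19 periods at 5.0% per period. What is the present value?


PV_due = PMT * (1-(1+i)^(-n))/i * (1+i)
PV_immediate = 21391.0179
PV_due = 21391.0179 * 1.05
= 22460.5688


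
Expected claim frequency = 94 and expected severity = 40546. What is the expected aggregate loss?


E[S] = E[N] * E[X]
= 94 * 40546
= 3.8113e+06


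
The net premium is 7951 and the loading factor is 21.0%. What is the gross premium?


Gross = net * (1 + loading)
= 7951 * (1 + 0.21)
= 7951 * 1.21
= 9620.71


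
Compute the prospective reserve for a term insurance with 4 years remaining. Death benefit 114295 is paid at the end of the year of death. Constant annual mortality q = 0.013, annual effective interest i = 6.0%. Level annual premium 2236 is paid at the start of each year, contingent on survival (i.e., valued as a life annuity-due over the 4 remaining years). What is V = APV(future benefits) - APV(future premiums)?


v = 1/(1+i) = 0.943396
APV(future benefits) per unit = sum_{k=0}^{3} k_p_x * q * v^(k+1) = 0.044218
APV(future benefits) = 114295 * 0.044218 = 5053.8533
Life annuity-due factor ä_{x:4} = sum_{k=0}^{3} k_p_x * v^k = 3.605437
APV(future premiums) = 2236 * 3.605437 = 8061.7571
V = 5053.8533 - 8061.7571
= -3007.9038


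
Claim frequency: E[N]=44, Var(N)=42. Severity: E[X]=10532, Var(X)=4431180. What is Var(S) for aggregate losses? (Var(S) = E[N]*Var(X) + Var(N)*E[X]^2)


Var(S) = E[N]*Var(X) + Var(N)*E[X]^2
= 44*4431180 + 42*10532^2
= 194971920 + 4658767008
= 4.8537e+09


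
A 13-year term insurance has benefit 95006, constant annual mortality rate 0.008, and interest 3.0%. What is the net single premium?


NSP = benefit * sum_{k=0}^{n-1} k_p_x * q * v^(k+1)
With constant q=0.008, v=0.970874
Sum = 0.081382
NSP = 95006 * 0.081382
= 7731.809


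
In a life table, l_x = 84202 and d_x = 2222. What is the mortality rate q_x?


q_x = d_x / l_x
= 2222 / 84202
= 0.0264


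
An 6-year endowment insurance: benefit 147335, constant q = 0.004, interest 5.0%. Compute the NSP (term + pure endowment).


Term component = 2963.2412
Pure endowment = 6_p_x * v^6 * benefit = 0.976239 * 0.746215 * 147335 = 107331.2441
NSP = 110294.4853


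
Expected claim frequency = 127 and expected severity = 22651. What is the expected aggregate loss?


E[S] = E[N] * E[X]
= 127 * 22651
= 2.8767e+06


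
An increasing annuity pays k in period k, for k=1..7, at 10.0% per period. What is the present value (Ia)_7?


(Ia)_n = sum_{k=1}^{n} k * v^k, v = 1/(1+i)
v = 0.909091
Sum computed term by term:
(Ia)_7 = 17.6315


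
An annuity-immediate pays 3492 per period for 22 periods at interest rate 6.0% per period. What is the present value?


PV = PMT * (1 - (1+i)^(-n)) / i
= 3492 * (1 - (1+0.06)^(-22)) / 0.06
= 3492 * (1 - 0.277505) / 0.06
= 3492 * 12.041582
= 42049.2034


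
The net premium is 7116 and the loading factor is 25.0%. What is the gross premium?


Gross = net * (1 + loading)
= 7116 * (1 + 0.25)
= 7116 * 1.25
= 8895.0


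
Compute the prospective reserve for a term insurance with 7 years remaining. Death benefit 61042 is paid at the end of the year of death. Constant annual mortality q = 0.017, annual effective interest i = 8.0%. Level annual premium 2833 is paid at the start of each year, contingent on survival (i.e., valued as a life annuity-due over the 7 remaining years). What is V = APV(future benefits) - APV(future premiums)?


v = 1/(1+i) = 0.925926
APV(future benefits) per unit = sum_{k=0}^{6} k_p_x * q * v^(k+1) = 0.084562
APV(future benefits) = 61042 * 0.084562 = 5161.8505
Life annuity-due factor ä_{x:7} = sum_{k=0}^{6} k_p_x * v^k = 5.372192
APV(future premiums) = 2833 * 5.372192 = 15219.4191
V = 5161.8505 - 15219.4191
= -10057.5686


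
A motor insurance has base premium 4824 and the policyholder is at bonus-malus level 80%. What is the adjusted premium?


adjusted = base * BM_level / 100
= 4824 * 80 / 100
= 4824 * 0.8
= 3859.2


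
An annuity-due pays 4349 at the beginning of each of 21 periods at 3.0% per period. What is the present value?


PV_due = PMT * (1-(1+i)^(-n))/i * (1+i)
PV_immediate = 67039.94
PV_due = 67039.94 * 1.03
= 69051.1382


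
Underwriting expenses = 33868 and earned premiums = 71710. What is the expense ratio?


Expense ratio = expenses / premiums
= 33868 / 71710
= 0.4723


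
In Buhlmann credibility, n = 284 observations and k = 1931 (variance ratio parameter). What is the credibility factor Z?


Z = n / (n + k)
= 284 / (284 + 1931)
= 284 / 2215
= 0.1282


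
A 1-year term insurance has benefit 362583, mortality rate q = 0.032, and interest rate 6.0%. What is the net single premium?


NSP = benefit * q * v
v = 1/(1+i) = 0.943396
NSP = 362583 * 0.032 * 0.943396
= 10945.9019


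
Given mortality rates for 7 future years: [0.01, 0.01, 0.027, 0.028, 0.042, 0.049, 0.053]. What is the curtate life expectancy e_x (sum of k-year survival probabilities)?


e_x = sum_{k=1}^{n} k_p_x
k_p_x values:
  1_p_x = 0.99
  2_p_x = 0.9801
  3_p_x = 0.953637
  4_p_x = 0.926935
  5_p_x = 0.888004
  6_p_x = 0.844492
  7_p_x = 0.799734
e_x = 6.3829


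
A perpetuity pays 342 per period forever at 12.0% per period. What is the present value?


PV = PMT / i
= 342 / 0.12
= 2850.0


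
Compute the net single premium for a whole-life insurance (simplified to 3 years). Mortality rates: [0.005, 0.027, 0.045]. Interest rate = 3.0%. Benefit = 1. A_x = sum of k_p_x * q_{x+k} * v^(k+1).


v = 0.970874
Year 0: k_p_x=1.0, q=0.005, term=0.004854
Year 1: k_p_x=0.995, q=0.027, term=0.025323
Year 2: k_p_x=0.968135, q=0.045, term=0.039869
A_x = 0.07


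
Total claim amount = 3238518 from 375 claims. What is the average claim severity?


severity = total / number
= 3238518 / 375
= 8636.048


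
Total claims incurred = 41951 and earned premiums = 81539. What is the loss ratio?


Loss ratio = claims / premiums
= 41951 / 81539
= 0.5145


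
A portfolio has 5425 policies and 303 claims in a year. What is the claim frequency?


frequency = claims / policies
= 303 / 5425
= 0.0559


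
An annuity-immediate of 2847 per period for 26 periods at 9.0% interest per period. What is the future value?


FV = PMT * ((1+i)^n - 1) / i
= 2847 * ((1.09)^26 - 1) / 0.09
= 2847 * (9.399158 - 1) / 0.09
= 265693.3622


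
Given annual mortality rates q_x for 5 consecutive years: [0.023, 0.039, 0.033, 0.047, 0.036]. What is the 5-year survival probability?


p_k = 1 - q_k for each year
Survival = product of (1 - q_k)
= 0.977 * 0.961 * 0.967 * 0.953 * 0.964
= 0.8341


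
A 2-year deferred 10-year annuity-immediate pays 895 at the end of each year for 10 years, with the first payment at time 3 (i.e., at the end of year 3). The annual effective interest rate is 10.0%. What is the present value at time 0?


PV at time 2 of the 10-year annuity-immediate:
a_n = 895 * (1-(1+0.1)^(-10))/0.1 = 5499.3876
Discount back 2 years to time 0:
PV = 5499.3876 * (1+0.1)^(-2)
= 5499.3876 * 0.826446
= 4544.9484


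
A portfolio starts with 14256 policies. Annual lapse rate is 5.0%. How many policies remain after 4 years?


remaining = initial * (1 - lapse)^years
= 14256 * (1 - 0.05)^4
= 14256 * 0.814506
= 11611.6011


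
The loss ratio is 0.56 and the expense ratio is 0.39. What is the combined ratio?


Combined ratio = loss ratio + expense ratio
= 0.56 + 0.39
= 0.95


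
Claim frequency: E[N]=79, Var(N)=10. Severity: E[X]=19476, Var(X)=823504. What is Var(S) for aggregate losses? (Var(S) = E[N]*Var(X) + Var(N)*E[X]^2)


Var(S) = E[N]*Var(X) + Var(N)*E[X]^2
= 79*823504 + 10*19476^2
= 65056816 + 3793145760
= 3.8582e+09


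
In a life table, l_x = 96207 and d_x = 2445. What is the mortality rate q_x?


q_x = d_x / l_x
= 2445 / 96207
= 0.0254


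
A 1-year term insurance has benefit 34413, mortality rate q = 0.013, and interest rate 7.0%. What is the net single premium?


NSP = benefit * q * v
v = 1/(1+i) = 0.934579
NSP = 34413 * 0.013 * 0.934579
= 418.1019


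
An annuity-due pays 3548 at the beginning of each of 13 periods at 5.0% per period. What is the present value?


PV_due = PMT * (1-(1+i)^(-n))/i * (1+i)
PV_immediate = 33328.397
PV_due = 33328.397 * 1.05
= 34994.8168


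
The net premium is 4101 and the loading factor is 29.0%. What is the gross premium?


Gross = net * (1 + loading)
= 4101 * (1 + 0.29)
= 4101 * 1.29
= 5290.29


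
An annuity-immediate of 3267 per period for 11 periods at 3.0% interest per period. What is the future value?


FV = PMT * ((1+i)^n - 1) / i
= 3267 * ((1.03)^11 - 1) / 0.03
= 3267 * (1.384234 - 1) / 0.03
= 41843.0685


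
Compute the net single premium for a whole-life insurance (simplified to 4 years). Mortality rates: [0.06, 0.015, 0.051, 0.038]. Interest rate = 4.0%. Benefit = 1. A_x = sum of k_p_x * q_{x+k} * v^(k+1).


v = 0.961538
Year 0: k_p_x=1.0, q=0.06, term=0.057692
Year 1: k_p_x=0.94, q=0.015, term=0.013036
Year 2: k_p_x=0.9259, q=0.051, term=0.041979
Year 3: k_p_x=0.878679, q=0.038, term=0.028542
A_x = 0.1412


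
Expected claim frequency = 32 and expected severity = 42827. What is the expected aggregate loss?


E[S] = E[N] * E[X]
= 32 * 42827
= 1.3705e+06


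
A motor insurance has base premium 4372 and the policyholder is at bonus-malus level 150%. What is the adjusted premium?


adjusted = base * BM_level / 100
= 4372 * 150 / 100
= 4372 * 1.5
= 6558.0


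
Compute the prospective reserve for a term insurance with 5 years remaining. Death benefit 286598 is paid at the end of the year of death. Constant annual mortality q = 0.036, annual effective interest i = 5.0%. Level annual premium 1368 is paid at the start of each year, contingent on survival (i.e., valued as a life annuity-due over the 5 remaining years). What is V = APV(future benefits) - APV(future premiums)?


v = 1/(1+i) = 0.952381
APV(future benefits) per unit = sum_{k=0}^{4} k_p_x * q * v^(k+1) = 0.145554
APV(future benefits) = 286598 * 0.145554 = 41715.5741
Life annuity-due factor ä_{x:5} = sum_{k=0}^{4} k_p_x * v^k = 4.245334
APV(future premiums) = 1368 * 4.245334 = 5807.617
V = 41715.5741 - 5807.617
= 35907.9571


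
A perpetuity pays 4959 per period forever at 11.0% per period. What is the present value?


PV = PMT / i
= 4959 / 0.11
= 45081.8182


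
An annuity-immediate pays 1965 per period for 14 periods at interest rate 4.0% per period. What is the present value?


PV = PMT * (1 - (1+i)^(-n)) / i
= 1965 * (1 - (1+0.04)^(-14)) / 0.04
= 1965 * (1 - 0.577475) / 0.04
= 1965 * 10.563123
= 20756.5366


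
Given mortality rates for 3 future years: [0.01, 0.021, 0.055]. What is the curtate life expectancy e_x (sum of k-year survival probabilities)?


e_x = sum_{k=1}^{n} k_p_x
k_p_x values:
  1_p_x = 0.99
  2_p_x = 0.96921
  3_p_x = 0.915903
e_x = 2.8751


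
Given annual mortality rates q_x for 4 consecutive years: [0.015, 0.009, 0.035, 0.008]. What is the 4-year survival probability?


p_k = 1 - q_k for each year
Survival = product of (1 - q_k)
= 0.985 * 0.991 * 0.965 * 0.992
= 0.9344


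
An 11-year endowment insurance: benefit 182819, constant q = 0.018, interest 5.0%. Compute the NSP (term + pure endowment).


Term component = 25223.1066
Pure endowment = 11_p_x * v^11 * benefit = 0.818892 * 0.584679 * 182819 = 87531.7084
NSP = 112754.815


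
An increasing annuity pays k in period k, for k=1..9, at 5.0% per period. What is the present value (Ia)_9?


(Ia)_n = sum_{k=1}^{n} k * v^k, v = 1/(1+i)
v = 0.952381
Sum computed term by term:
(Ia)_9 = 33.2347


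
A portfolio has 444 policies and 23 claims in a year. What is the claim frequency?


frequency = claims / policies
= 23 / 444
= 0.0518


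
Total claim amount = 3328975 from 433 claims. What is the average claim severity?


severity = total / number
= 3328975 / 433
= 7688.164


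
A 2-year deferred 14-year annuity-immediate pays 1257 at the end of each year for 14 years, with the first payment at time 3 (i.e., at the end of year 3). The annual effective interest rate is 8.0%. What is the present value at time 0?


PV at time 2 of the 14-year annuity-immediate:
a_n = 1257 * (1-(1+0.08)^(-14))/0.08 = 10363.0059
Discount back 2 years to time 0:
PV = 10363.0059 * (1+0.08)^(-2)
= 10363.0059 * 0.857339
= 8884.6072


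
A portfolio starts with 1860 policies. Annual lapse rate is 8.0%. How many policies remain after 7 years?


remaining = initial * (1 - lapse)^years
= 1860 * (1 - 0.08)^7
= 1860 * 0.557847
= 1037.5947


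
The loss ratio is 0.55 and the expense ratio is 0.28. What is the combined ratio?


Combined ratio = loss ratio + expense ratio
= 0.55 + 0.28
= 0.83


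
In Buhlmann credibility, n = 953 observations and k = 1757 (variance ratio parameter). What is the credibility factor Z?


Z = n / (n + k)
= 953 / (953 + 1757)
= 953 / 2710
= 0.3517


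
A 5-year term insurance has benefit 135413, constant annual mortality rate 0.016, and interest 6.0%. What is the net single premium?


NSP = benefit * sum_{k=0}^{n-1} k_p_x * q * v^(k+1)
With constant q=0.016, v=0.943396
Sum = 0.065398
NSP = 135413 * 0.065398
= 8855.7212


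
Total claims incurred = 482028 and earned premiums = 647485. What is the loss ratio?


Loss ratio = claims / premiums
= 482028 / 647485
= 0.7445


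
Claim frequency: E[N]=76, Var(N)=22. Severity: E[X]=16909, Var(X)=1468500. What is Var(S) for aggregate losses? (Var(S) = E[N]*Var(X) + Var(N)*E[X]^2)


Var(S) = E[N]*Var(X) + Var(N)*E[X]^2
= 76*1468500 + 22*16909^2
= 111606000 + 6290114182
= 6.4017e+09


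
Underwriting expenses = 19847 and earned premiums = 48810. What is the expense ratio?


Expense ratio = expenses / premiums
= 19847 / 48810
= 0.4066


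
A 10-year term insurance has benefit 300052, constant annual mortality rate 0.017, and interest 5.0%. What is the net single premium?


NSP = benefit * sum_{k=0}^{n-1} k_p_x * q * v^(k+1)
With constant q=0.017, v=0.952381
Sum = 0.122506
NSP = 300052 * 0.122506
= 36758.2983


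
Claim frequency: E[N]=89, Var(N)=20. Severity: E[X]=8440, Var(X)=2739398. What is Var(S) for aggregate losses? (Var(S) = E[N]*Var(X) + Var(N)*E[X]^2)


Var(S) = E[N]*Var(X) + Var(N)*E[X]^2
= 89*2739398 + 20*8440^2
= 243806422 + 1424672000
= 1.6685e+09


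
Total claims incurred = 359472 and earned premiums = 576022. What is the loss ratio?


Loss ratio = claims / premiums
= 359472 / 576022
= 0.6241


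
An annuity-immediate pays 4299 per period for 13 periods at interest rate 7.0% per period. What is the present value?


PV = PMT * (1 - (1+i)^(-n)) / i
= 4299 * (1 - (1+0.07)^(-13)) / 0.07
= 4299 * (1 - 0.414964) / 0.07
= 4299 * 8.357651
= 35929.5406


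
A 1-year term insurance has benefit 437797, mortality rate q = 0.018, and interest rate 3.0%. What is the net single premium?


NSP = benefit * q * v
v = 1/(1+i) = 0.970874
NSP = 437797 * 0.018 * 0.970874
= 7650.8214


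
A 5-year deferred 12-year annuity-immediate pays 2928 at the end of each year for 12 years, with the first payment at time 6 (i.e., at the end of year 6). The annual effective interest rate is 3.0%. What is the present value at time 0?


PV at time 5 of the 12-year annuity-immediate:
a_n = 2928 * (1-(1+0.03)^(-12))/0.03 = 29145.3237
Discount back 5 years to time 0:
PV = 29145.3237 * (1+0.03)^(-5)
= 29145.3237 * 0.862609
= 25141.0122


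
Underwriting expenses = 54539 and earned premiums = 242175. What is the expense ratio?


Expense ratio = expenses / premiums
= 54539 / 242175
= 0.2252


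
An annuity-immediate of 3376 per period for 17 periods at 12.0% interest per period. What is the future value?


FV = PMT * ((1+i)^n - 1) / i
= 3376 * ((1.12)^17 - 1) / 0.12
= 3376 * (6.866041 - 1) / 0.12
= 165031.2837


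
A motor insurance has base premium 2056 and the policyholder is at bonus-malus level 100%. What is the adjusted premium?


adjusted = base * BM_level / 100
= 2056 * 100 / 100
= 2056 * 1.0
= 2056.0


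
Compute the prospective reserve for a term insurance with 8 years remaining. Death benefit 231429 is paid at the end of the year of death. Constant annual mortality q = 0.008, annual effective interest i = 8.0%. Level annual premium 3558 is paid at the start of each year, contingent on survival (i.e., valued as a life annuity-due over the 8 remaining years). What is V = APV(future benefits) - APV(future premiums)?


v = 1/(1+i) = 0.925926
APV(future benefits) per unit = sum_{k=0}^{7} k_p_x * q * v^(k+1) = 0.04485
APV(future benefits) = 231429 * 0.04485 = 10379.7063
Life annuity-due factor ä_{x:8} = sum_{k=0}^{7} k_p_x * v^k = 6.054817
APV(future premiums) = 3558 * 6.054817 = 21543.0406
V = 10379.7063 - 21543.0406
= -11163.3343


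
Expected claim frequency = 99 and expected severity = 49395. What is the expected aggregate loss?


E[S] = E[N] * E[X]
= 99 * 49395
= 4.8901e+06


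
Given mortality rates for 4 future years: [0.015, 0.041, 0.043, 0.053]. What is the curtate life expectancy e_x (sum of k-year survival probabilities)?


e_x = sum_{k=1}^{n} k_p_x
k_p_x values:
  1_p_x = 0.985
  2_p_x = 0.944615
  3_p_x = 0.903997
  4_p_x = 0.856085
e_x = 3.6897


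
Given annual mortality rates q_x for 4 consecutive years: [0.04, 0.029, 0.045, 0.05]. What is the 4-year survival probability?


p_k = 1 - q_k for each year
Survival = product of (1 - q_k)
= 0.96 * 0.971 * 0.955 * 0.95
= 0.8457


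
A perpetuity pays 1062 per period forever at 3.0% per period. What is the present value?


PV = PMT / i
= 1062 / 0.03
= 35400.0


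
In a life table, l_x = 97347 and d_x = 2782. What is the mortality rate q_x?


q_x = d_x / l_x
= 2782 / 97347
= 0.0286


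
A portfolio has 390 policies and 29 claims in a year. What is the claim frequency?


frequency = claims / policies
= 29 / 390
= 0.0744


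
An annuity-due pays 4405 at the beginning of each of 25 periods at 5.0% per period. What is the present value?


PV_due = PMT * (1-(1+i)^(-n))/i * (1+i)
PV_immediate = 62083.8258
PV_due = 62083.8258 * 1.05
= 65188.0171


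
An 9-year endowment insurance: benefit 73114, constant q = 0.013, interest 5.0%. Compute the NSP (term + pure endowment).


Term component = 6442.2342
Pure endowment = 9_p_x * v^9 * benefit = 0.888903 * 0.644609 * 73114 = 41893.942
NSP = 48336.1762


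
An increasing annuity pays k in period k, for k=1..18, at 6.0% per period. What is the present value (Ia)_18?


(Ia)_n = sum_{k=1}^{n} k * v^k, v = 1/(1+i)
v = 0.943396
Sum computed term by term:
(Ia)_18 = 86.1845


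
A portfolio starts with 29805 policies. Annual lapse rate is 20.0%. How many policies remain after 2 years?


remaining = initial * (1 - lapse)^years
= 29805 * (1 - 0.2)^2
= 29805 * 0.64
= 19075.2


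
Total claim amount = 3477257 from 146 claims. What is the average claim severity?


severity = total / number
= 3477257 / 146
= 23816.8288


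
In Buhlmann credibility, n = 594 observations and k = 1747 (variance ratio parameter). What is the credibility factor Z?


Z = n / (n + k)
= 594 / (594 + 1747)
= 594 / 2341
= 0.2537


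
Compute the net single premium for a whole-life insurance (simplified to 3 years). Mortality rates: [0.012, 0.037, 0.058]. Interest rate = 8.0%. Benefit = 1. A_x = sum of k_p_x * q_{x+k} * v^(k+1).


v = 0.925926
Year 0: k_p_x=1.0, q=0.012, term=0.011111
Year 1: k_p_x=0.988, q=0.037, term=0.031341
Year 2: k_p_x=0.951444, q=0.058, term=0.043807
A_x = 0.0863


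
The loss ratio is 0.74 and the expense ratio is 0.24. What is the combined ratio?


Combined ratio = loss ratio + expense ratio
= 0.74 + 0.24
= 0.98


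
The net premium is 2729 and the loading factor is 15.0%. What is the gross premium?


Gross = net * (1 + loading)
= 2729 * (1 + 0.15)
= 2729 * 1.15
= 3138.35


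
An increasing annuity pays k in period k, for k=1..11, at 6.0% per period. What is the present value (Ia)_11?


(Ia)_n = sum_{k=1}^{n} k * v^k, v = 1/(1+i)
v = 0.943396
Sum computed term by term:
(Ia)_11 = 42.7571


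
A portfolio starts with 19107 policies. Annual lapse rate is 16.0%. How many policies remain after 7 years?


remaining = initial * (1 - lapse)^years
= 19107 * (1 - 0.16)^7
= 19107 * 0.29509
= 5638.2913


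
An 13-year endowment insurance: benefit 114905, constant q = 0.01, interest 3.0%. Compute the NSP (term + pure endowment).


Term component = 11560.9047
Pure endowment = 13_p_x * v^13 * benefit = 0.877521 * 0.680951 * 114905 = 68661.3812
NSP = 80222.2859


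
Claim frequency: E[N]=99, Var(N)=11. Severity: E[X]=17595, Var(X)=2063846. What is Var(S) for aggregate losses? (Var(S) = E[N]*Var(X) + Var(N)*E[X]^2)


Var(S) = E[N]*Var(X) + Var(N)*E[X]^2
= 99*2063846 + 11*17595^2
= 204320754 + 3405424275
= 3.6097e+09


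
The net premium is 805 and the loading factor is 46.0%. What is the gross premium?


Gross = net * (1 + loading)
= 805 * (1 + 0.46)
= 805 * 1.46
= 1175.3


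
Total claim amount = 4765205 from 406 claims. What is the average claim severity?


severity = total / number
= 4765205 / 406
= 11736.9581


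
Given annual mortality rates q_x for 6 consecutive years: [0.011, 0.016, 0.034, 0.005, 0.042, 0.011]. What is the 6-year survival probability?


p_k = 1 - q_k for each year
Survival = product of (1 - q_k)
= 0.989 * 0.984 * 0.966 * 0.995 * 0.958 * 0.989
= 0.8862


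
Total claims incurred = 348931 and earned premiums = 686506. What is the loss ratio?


Loss ratio = claims / premiums
= 348931 / 686506
= 0.5083


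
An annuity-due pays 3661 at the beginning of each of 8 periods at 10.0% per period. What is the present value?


PV_due = PMT * (1-(1+i)^(-n))/i * (1+i)
PV_immediate = 19531.1648
PV_due = 19531.1648 * 1.1
= 21484.2813


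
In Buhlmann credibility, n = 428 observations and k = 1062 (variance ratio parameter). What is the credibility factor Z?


Z = n / (n + k)
= 428 / (428 + 1062)
= 428 / 1490
= 0.2872


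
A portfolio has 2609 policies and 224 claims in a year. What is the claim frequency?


frequency = claims / policies
= 224 / 2609
= 0.0859


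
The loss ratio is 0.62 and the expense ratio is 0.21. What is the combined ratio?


Combined ratio = loss ratio + expense ratio
= 0.62 + 0.21
= 0.83


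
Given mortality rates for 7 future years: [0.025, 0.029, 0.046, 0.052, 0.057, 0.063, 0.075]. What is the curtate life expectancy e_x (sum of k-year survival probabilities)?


e_x = sum_{k=1}^{n} k_p_x
k_p_x values:
  1_p_x = 0.975
  2_p_x = 0.946725
  3_p_x = 0.903176
  4_p_x = 0.856211
  5_p_x = 0.807407
  6_p_x = 0.75654
  7_p_x = 0.699799
e_x = 5.9449


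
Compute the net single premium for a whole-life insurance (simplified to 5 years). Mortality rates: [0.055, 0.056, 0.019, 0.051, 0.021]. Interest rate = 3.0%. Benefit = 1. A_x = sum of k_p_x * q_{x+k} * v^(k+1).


v = 0.970874
Year 0: k_p_x=1.0, q=0.055, term=0.053398
Year 1: k_p_x=0.945, q=0.056, term=0.049882
Year 2: k_p_x=0.89208, q=0.019, term=0.015511
Year 3: k_p_x=0.87513, q=0.051, term=0.039655
Year 4: k_p_x=0.830499, q=0.021, term=0.015044
A_x = 0.1735
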